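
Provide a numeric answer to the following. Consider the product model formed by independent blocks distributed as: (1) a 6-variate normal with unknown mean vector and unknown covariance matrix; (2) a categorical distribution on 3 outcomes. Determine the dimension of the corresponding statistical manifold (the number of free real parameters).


The dimension of a statistical manifold equals the number of free
(independent) real parameters of the model. For a product of independent
blocks the parameter counts add.
- 6-variate normal: 6 (mean) + 6*7/2 = 21 (symmetric covariance) = 27.
- categorical on 3 outcomes (probabilities sum to 1): 3-1 = 2.
Total = 27 + 2 = 29.
Dimension = 29

29


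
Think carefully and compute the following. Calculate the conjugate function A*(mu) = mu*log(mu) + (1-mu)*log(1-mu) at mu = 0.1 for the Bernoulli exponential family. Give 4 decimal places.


Legendre transform for Bernoulli:
A*(mu) = mu*log(mu) + (1-mu)*log(1-mu).
mu = 0.1, 1-mu = 0.9.
mu*log(mu) = 0.1*log(0.1) = -0.230259.
(1-mu)*log(1-mu) = 0.9*log(0.9) = -0.094824.
A* = -0.230259 + -0.094824 = -0.3251

-0.3251


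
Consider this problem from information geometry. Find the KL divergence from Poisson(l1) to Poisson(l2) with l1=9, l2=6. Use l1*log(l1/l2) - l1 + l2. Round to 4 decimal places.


KL divergence for Poisson:
KL = l1*log(l1/l2) - l1 + l2.
l1 = 9, l2 = 6.
log(9/6) = 0.405465.
l1*log(l1/l2) = 9 * 0.405465 = 3.649186.
KL = 3.649186 - 9 + 6 = 0.6492

0.6492


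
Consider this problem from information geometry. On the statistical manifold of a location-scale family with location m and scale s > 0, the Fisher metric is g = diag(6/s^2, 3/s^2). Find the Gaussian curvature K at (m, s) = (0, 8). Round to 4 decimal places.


The metric has the form g = (A dm^2 + B ds^2)/s^2 with A = 6, B = 3.
Substitute u = sqrt(A/B)*m: g = B*(du^2 + ds^2)/s^2, i.e. B times the
Poincare upper half-plane metric, which has constant Gaussian curvature -1.
Scaling a 2D metric by a constant c divides the Gaussian curvature by c,
so K = -1/B = -1/(3) = -0.3333 everywhere (the point (m, s) = (0, 8) is irrelevant:
the curvature is constant).
The requested Gaussian curvature is K = -0.3333.

-0.3333


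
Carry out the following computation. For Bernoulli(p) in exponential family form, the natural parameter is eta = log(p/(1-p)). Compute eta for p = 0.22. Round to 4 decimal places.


Natural parameter for Bernoulli: eta = log(p/(1-p)).
p = 0.22, 1-p = 0.78.
p/(1-p) = 0.282051.
eta = log(0.282051) = -1.2657

-1.2657


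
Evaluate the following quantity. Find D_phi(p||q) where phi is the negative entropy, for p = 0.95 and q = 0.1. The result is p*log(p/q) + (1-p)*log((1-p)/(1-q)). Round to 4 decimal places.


Bregman divergence with negative entropy generator:
D = p*log(p/q) + (1-p)*log((1-p)/(1-q)).
p = 0.95, q = 0.1.
p*log(p/q) = 0.95*log(0.95/0.1) = 2.138727.
(1-p)*log((1-p)/(1-q)) = 0.05*log(0.05/0.9) = -0.144519.
D = 2.138727 + -0.144519 = 1.9942

1.9942


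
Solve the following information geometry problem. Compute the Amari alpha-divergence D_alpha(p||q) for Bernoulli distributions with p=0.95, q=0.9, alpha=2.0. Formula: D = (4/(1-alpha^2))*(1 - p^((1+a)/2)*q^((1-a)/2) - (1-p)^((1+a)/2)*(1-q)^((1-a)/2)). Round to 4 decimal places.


Amari alpha-divergence:
D = (4/(1-alpha^2))*(1 - p^((1+a)/2)*q^((1-a)/2) - (1-p)^((1+a)/2)*(1-q)^((1-a)/2)).
alpha = 2.0, p = 0.95, q = 0.9.
e1 = (1+alpha)/2 = 1.5, e2 = (1-alpha)/2 = -0.5.
t1 = p^e1 * q^e2 = 0.95^1.5 * 0.9^-0.5 = 0.976032.
t2 = (1-p)^e1 * (1-q)^e2 = 0.05^1.5 * 0.1^-0.5 = 0.035355.
4/(1-alpha^2) = -1.333333.
D = -1.333333*(1 - 0.976032 - 0.035355) = 0.0152

0.0152


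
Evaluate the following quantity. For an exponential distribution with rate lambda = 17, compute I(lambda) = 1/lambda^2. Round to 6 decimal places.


Fisher information for exponential: I(lambda) = 1/lambda^2.
lambda = 17, lambda^2 = 289.
I = 1/289 = 0.003460

0.003460


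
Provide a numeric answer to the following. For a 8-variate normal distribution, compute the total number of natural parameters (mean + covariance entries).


Exponential family dimension calculation:
For 8-dim MVN: mean has 8 params, covariance has 8*9/2 = 36 unique entries.
Total dim = 8 + 36 = 44.

44


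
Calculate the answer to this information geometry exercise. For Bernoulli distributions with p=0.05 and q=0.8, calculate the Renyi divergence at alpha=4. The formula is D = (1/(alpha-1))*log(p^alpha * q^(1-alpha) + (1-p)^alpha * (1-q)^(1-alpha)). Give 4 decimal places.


Renyi divergence of order alpha between Bernoulli distributions:
D = (1/(alpha-1))*log(p^alpha * q^(1-alpha) + (1-p)^alpha * (1-q)^(1-alpha)).
alpha = 4, p = 0.05, q = 0.8.
p^alpha * q^(1-alpha) = 0.05^4 * 0.8^-3 = 1.2e-05.
(1-p)^alpha * (1-q)^(1-alpha) = 0.95^4 * 0.2^-3 = 101.813281.
sum = 1.2e-05 + 101.813281 = 101.813293.
D = (1/3)*log(101.813293) = 1.5410

1.5410


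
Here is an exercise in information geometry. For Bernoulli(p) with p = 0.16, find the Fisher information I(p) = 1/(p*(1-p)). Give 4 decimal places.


For Bernoulli(p), Fisher information is I(p) = 1/(p*(1-p)).
p = 0.16, 1-p = 0.84.
p*(1-p) = 0.1344.
I(p) = 1/0.1344 = 7.4405

7.4405


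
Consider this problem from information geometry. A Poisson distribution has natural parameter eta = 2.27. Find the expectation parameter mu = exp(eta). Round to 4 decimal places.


Expectation parameter for Poisson exponential family:
mu = exp(eta).
eta = 2.27.
mu = exp(2.27) = 9.6794

9.6794


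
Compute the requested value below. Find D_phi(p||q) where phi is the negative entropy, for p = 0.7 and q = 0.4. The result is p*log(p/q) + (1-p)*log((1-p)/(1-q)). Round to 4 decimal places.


Bregman divergence with negative entropy generator:
D = p*log(p/q) + (1-p)*log((1-p)/(1-q)).
p = 0.7, q = 0.4.
p*log(p/q) = 0.7*log(0.7/0.4) = 0.391731.
(1-p)*log((1-p)/(1-q)) = 0.3*log(0.3/0.6) = -0.207944.
D = 0.391731 + -0.207944 = 0.1838

0.1838


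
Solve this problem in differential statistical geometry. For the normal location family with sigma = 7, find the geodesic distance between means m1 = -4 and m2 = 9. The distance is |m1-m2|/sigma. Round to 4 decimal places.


On the fixed-variance normal subfamily, geodesic distance = |m1-m2|/sigma.
|-4 - 9| = 13.
sigma = 7.
d = 13/7 = 1.8571

1.8571


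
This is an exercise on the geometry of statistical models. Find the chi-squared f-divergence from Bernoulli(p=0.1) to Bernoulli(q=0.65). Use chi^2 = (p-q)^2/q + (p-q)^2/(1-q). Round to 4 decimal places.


Chi-squared divergence between Bernoulli distributions:
chi^2 = (p-q)^2/q + (p-q)^2/(1-q).
p = 0.1, q = 0.65, p-q = -0.55.
(p-q)^2 = 0.3025.
term1 = 0.3025/0.65 = 0.465385.
term2 = 0.3025/0.35 = 0.864286.
chi^2 = 0.465385 + 0.864286 = 1.3297

1.3297


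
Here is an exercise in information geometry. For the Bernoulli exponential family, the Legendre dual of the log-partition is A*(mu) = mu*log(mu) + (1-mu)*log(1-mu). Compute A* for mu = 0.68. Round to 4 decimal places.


Legendre transform for Bernoulli:
A*(mu) = mu*log(mu) + (1-mu)*log(1-mu).
mu = 0.68, 1-mu = 0.32.
mu*log(mu) = 0.68*log(0.68) = -0.26225.
(1-mu)*log(1-mu) = 0.32*log(0.32) = -0.364619.
A* = -0.26225 + -0.364619 = -0.6269

-0.6269


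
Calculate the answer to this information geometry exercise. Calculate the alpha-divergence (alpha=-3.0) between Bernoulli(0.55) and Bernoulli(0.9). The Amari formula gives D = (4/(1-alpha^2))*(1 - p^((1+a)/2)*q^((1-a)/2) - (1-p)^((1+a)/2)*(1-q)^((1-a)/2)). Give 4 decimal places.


Amari alpha-divergence:
D = (4/(1-alpha^2))*(1 - p^((1+a)/2)*q^((1-a)/2) - (1-p)^((1+a)/2)*(1-q)^((1-a)/2)).
alpha = -3.0, p = 0.55, q = 0.9.
e1 = (1+alpha)/2 = -1.0, e2 = (1-alpha)/2 = 2.0.
t1 = p^e1 * q^e2 = 0.55^-1.0 * 0.9^2.0 = 1.472727.
t2 = (1-p)^e1 * (1-q)^e2 = 0.45^-1.0 * 0.1^2.0 = 0.022222.
4/(1-alpha^2) = -0.5.
D = -0.5*(1 - 1.472727 - 0.022222) = 0.2475

0.2475


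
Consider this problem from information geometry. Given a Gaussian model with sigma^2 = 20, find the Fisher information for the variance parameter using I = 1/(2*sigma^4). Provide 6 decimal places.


Fisher information for variance: I(sigma^2) = 1/(2*sigma^4).
sigma^2 = 20, so sigma^4 = 400.
I = 1/(2*400) = 1/800 = 0.001250

0.001250


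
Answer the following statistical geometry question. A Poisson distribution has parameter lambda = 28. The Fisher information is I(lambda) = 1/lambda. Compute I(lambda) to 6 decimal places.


Fisher information for Poisson: I(lambda) = 1/lambda.
lambda = 28.
I(lambda) = 1/28 = 0.035714

0.035714


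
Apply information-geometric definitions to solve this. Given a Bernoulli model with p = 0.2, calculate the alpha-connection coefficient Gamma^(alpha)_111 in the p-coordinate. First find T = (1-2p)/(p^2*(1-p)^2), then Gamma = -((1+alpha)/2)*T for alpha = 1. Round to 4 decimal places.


Skewness (Amari-Chentsov) tensor: T = (1-2p)/(p^2*(1-p)^2).
p = 0.2, 1-2p = 0.6, p^2 = 0.04, (1-p)^2 = 0.64.
T = 0.6/(0.04 * 0.64) = 23.4375.
In the p-coordinate, Gamma^(alpha) = Gamma^(0) - (alpha/2)*T with Gamma^(0) = (1/2)*g'(p) = -T/2,
so Gamma^(alpha) = -((1+alpha)/2)*T.
alpha = 1, -(1+alpha)/2 = -1.0.
Gamma = -1.0 * 23.4375 = -23.4375

-23.4375


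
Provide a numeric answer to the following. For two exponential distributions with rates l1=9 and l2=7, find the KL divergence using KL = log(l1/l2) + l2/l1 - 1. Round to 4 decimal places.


KL divergence for exponential family:
KL = log(l1/l2) + l2/l1 - 1.
log(9/7) = 0.251314.
7/9 = 0.777778.
KL = 0.251314 + 0.777778 - 1 = 0.0291

0.0291


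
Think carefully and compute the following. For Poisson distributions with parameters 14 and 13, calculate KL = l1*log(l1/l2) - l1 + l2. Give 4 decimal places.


KL divergence for Poisson:
KL = l1*log(l1/l2) - l1 + l2.
l1 = 14, l2 = 13.
log(14/13) = 0.074108.
l1*log(l1/l2) = 14 * 0.074108 = 1.037512.
KL = 1.037512 - 14 + 13 = 0.0375

0.0375


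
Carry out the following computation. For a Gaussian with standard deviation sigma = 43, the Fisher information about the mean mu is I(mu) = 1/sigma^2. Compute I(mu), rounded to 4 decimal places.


The Fisher information for the mean of a normal distribution is I(mu) = 1/sigma^2.
sigma = 43, so sigma^2 = 1849.
I(mu) = 1/1849 = 0.0005

0.0005


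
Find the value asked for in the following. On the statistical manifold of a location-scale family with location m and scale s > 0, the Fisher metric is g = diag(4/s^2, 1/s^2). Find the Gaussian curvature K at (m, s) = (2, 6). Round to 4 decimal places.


The metric has the form g = (A dm^2 + B ds^2)/s^2 with A = 4, B = 1.
Substitute u = sqrt(A/B)*m: g = B*(du^2 + ds^2)/s^2, i.e. B times the
Poincare upper half-plane metric, which has constant Gaussian curvature -1.
Scaling a 2D metric by a constant c divides the Gaussian curvature by c,
so K = -1/B = -1/(1) = -1.0000 everywhere (the point (m, s) = (2, 6) is irrelevant:
the curvature is constant).
The requested Gaussian curvature is K = -1.0000.

-1.0000


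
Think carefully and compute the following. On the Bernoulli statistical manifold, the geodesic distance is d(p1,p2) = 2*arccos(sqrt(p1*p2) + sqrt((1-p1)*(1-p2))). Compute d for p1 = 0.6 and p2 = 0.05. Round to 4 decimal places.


Geodesic distance on Bernoulli manifold:
d(p1,p2) = 2*arccos(sqrt(p1*p2) + sqrt((1-p1)*(1-p2))).
sqrt(p1*p2) = sqrt(0.6*0.05) = 0.173205.
sqrt((1-p1)*(1-p2)) = sqrt(0.4*0.95) = 0.616441.
arg = 0.173205 + 0.616441 = 0.789646.
d = 2*arccos(0.789646) = 1.3211

1.3211


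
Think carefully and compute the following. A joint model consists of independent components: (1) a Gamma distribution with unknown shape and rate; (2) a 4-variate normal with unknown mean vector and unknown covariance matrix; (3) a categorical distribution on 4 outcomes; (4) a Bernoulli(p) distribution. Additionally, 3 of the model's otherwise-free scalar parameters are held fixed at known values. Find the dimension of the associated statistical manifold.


The dimension of a statistical manifold equals the number of free
(independent) real parameters of the model. For a product of independent
blocks the parameter counts add.
- Gamma (shape, rate): 2.
- 4-variate normal: 4 (mean) + 4*5/2 = 10 (symmetric covariance) = 14.
- categorical on 4 outcomes (probabilities sum to 1): 4-1 = 3.
- Bernoulli (p): 1.
Total = 2 + 14 + 3 + 1 = 20.
3 parameter(s) fixed at known values: 20 - 3 = 17.
Dimension = 17

17


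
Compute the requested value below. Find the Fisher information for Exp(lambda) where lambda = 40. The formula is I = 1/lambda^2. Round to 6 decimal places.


Fisher information for exponential: I(lambda) = 1/lambda^2.
lambda = 40, lambda^2 = 1600.
I = 1/1600 = 0.000625

0.000625


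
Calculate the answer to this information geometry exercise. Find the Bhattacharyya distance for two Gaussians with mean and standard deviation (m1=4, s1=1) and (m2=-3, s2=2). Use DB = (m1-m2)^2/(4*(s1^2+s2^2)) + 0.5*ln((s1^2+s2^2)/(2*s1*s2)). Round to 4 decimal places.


Bhattacharyya distance between two Gaussians:
DB = (m1-m2)^2/(4*(s1^2+s2^2)) + (1/2)*ln((s1^2+s2^2)/(2*s1*s2)).
(m1-m2)^2 = (7)^2 = 49.
s1^2+s2^2 = 1 + 4 = 5.
term1 = 49/20 = 2.45.
term2 = 0.5*ln(5/4.0) = 0.111572.
DB = 2.45 + 0.111572 = 2.5616

2.5616


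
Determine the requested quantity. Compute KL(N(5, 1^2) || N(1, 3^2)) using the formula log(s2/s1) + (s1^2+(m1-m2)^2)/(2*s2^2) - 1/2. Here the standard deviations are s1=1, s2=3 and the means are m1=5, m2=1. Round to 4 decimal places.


KL divergence between normal distributions:
KL = log(s2/s1) + (s1^2 + (m1-m2)^2)/(2*s2^2) - 1/2.
log(3/1) = 1.098612.
(1^2 + (5-1)^2)/(2*3^2) = (1 + 16)/18 = 0.944444.
KL = 1.098612 + 0.944444 - 0.5 = 1.5431

1.5431


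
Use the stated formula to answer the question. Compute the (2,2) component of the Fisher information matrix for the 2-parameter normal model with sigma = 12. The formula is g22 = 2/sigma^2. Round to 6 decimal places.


For the 2-parameter normal family, the Fisher metric has:
  g11 = 1/sigma^2, g22 = 2/sigma^2.
sigma = 12, sigma^2 = 144.
g22 = 0.013889

0.013889


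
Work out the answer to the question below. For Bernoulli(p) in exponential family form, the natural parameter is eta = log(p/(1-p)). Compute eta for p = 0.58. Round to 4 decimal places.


Natural parameter for Bernoulli: eta = log(p/(1-p)).
p = 0.58, 1-p = 0.42.
p/(1-p) = 1.380952.
eta = log(1.380952) = 0.3228

0.3228


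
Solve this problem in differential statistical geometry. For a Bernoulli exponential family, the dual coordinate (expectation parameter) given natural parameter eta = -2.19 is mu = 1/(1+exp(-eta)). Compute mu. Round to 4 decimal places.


Dual coordinate (expectation parameter) for Bernoulli:
mu = 1/(1+exp(-eta)).
eta = -2.19.
exp(-eta) = exp(2.19) = 8.935213.
mu = 1/(1+8.935213) = 0.1007

0.1007


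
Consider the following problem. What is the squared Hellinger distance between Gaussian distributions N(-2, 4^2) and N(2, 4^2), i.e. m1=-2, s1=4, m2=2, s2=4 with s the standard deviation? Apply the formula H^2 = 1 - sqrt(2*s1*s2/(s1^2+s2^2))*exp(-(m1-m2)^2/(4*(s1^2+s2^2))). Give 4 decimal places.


Squared Hellinger distance for Gaussians:
H^2 = 1 - sqrt(2*s1*s2/(s1^2+s2^2)) * exp(-(m1-m2)^2/(4*(s1^2+s2^2))).
s1^2 = 16, s2^2 = 16, s1^2+s2^2 = 32.
sqrt(2*4*4/(32)) = 1.0.
(m1-m2)^2 = (-4)^2 = 16.
exp(-16/(4*32)) = exp(-0.125) = 0.882497.
H^2 = 1 - 1.0*0.882497 = 0.1175

0.1175


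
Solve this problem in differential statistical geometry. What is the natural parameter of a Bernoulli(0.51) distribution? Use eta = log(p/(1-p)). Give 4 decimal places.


Natural parameter for Bernoulli: eta = log(p/(1-p)).
p = 0.51, 1-p = 0.49.
p/(1-p) = 1.040816.
eta = log(1.040816) = 0.0400

0.0400


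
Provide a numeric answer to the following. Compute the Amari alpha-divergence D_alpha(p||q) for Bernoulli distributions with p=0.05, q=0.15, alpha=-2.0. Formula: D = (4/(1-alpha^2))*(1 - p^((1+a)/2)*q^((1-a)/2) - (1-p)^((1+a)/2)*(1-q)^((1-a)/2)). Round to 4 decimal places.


Amari alpha-divergence:
D = (4/(1-alpha^2))*(1 - p^((1+a)/2)*q^((1-a)/2) - (1-p)^((1+a)/2)*(1-q)^((1-a)/2)).
alpha = -2.0, p = 0.05, q = 0.15.
e1 = (1+alpha)/2 = -0.5, e2 = (1-alpha)/2 = 1.5.
t1 = p^e1 * q^e2 = 0.05^-0.5 * 0.15^1.5 = 0.259808.
t2 = (1-p)^e1 * (1-q)^e2 = 0.95^-0.5 * 0.85^1.5 = 0.80402.
4/(1-alpha^2) = -1.333333.
D = -1.333333*(1 - 0.259808 - 0.80402) = 0.0851

0.0851


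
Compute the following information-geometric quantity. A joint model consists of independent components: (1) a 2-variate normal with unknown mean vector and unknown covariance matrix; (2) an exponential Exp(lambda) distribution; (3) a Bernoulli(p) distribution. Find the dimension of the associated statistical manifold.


The dimension of a statistical manifold equals the number of free
(independent) real parameters of the model. For a product of independent
blocks the parameter counts add.
- 2-variate normal: 2 (mean) + 2*3/2 = 3 (symmetric covariance) = 5.
- exponential (lambda): 1.
- Bernoulli (p): 1.
Total = 5 + 1 + 1 = 7.
Dimension = 7

7


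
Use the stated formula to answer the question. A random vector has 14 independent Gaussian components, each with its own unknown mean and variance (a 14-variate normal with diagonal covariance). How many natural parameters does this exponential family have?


Exponential family dimension calculation:
Each univariate normal has two natural parameters (mu/sigma^2 and -1/(2 sigma^2)).
With 14 independent components, dim = 2 * 14 = 28.

28


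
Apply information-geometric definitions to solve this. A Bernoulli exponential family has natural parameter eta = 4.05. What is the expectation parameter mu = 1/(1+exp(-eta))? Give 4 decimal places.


Dual coordinate (expectation parameter) for Bernoulli:
mu = 1/(1+exp(-eta)).
eta = 4.05.
exp(-eta) = exp(-4.05) = 0.017422.
mu = 1/(1+0.017422) = 0.9829

0.9829


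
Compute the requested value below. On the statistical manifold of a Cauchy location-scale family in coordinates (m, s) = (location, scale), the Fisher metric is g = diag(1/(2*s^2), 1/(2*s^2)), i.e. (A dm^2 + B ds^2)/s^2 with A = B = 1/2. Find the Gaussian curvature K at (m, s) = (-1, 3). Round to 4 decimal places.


The metric has the form g = (A dm^2 + B ds^2)/s^2 with A = 1/2, B = 1/2.
Substitute u = sqrt(A/B)*m: g = B*(du^2 + ds^2)/s^2, i.e. B times the
Poincare upper half-plane metric, which has constant Gaussian curvature -1.
Scaling a 2D metric by a constant c divides the Gaussian curvature by c,
so K = -1/B = -1/(1/2) = -2.0000 everywhere (the point (m, s) = (-1, 3) is irrelevant:
the curvature is constant).
The requested Gaussian curvature is K = -2.0000.

-2.0000


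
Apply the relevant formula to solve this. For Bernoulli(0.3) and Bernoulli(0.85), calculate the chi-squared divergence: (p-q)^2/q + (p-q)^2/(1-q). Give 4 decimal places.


Chi-squared divergence between Bernoulli distributions:
chi^2 = (p-q)^2/q + (p-q)^2/(1-q).
p = 0.3, q = 0.85, p-q = -0.55.
(p-q)^2 = 0.3025.
term1 = 0.3025/0.85 = 0.355882.
term2 = 0.3025/0.15 = 2.016667.
chi^2 = 0.355882 + 2.016667 = 2.3725

2.3725


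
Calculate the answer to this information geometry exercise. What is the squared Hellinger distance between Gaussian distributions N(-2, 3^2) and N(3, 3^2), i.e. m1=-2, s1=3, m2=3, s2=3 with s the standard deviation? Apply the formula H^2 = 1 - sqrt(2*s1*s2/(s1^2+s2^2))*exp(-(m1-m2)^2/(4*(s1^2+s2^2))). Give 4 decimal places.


Squared Hellinger distance for Gaussians:
H^2 = 1 - sqrt(2*s1*s2/(s1^2+s2^2)) * exp(-(m1-m2)^2/(4*(s1^2+s2^2))).
s1^2 = 9, s2^2 = 9, s1^2+s2^2 = 18.
sqrt(2*3*3/(18)) = 1.0.
(m1-m2)^2 = (-5)^2 = 25.
exp(-25/(4*18)) = exp(-0.347222) = 0.706648.
H^2 = 1 - 1.0*0.706648 = 0.2934

0.2934


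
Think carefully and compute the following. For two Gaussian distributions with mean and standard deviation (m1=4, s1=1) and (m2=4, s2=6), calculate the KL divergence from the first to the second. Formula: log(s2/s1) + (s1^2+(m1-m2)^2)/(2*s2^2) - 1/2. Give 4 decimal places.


KL divergence between normal distributions:
KL = log(s2/s1) + (s1^2 + (m1-m2)^2)/(2*s2^2) - 1/2.
log(6/1) = 1.791759.
(1^2 + (4-4)^2)/(2*6^2) = (1 + 0)/72 = 0.013889.
KL = 1.791759 + 0.013889 - 0.5 = 1.3056

1.3056


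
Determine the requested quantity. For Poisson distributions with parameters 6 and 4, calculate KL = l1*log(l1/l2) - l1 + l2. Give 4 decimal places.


KL divergence for Poisson:
KL = l1*log(l1/l2) - l1 + l2.
l1 = 6, l2 = 4.
log(6/4) = 0.405465.
l1*log(l1/l2) = 6 * 0.405465 = 2.432791.
KL = 2.432791 - 6 + 4 = 0.4328

0.4328


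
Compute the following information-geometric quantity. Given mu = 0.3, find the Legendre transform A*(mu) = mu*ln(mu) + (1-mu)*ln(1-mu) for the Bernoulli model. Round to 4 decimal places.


Legendre transform for Bernoulli:
A*(mu) = mu*log(mu) + (1-mu)*log(1-mu).
mu = 0.3, 1-mu = 0.7.
mu*log(mu) = 0.3*log(0.3) = -0.361192.
(1-mu)*log(1-mu) = 0.7*log(0.7) = -0.249672.
A* = -0.361192 + -0.249672 = -0.6109

-0.6109


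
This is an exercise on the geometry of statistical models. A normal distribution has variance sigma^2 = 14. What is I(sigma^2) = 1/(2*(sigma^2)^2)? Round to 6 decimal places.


Fisher information for variance: I(sigma^2) = 1/(2*sigma^4).
sigma^2 = 14, so sigma^4 = 196.
I = 1/(2*196) = 1/392 = 0.002551

0.002551


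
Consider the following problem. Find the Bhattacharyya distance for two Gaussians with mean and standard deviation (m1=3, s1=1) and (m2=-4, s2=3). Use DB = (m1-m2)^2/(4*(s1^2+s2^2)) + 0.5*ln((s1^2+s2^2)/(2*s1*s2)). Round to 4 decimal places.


Bhattacharyya distance between two Gaussians:
DB = (m1-m2)^2/(4*(s1^2+s2^2)) + (1/2)*ln((s1^2+s2^2)/(2*s1*s2)).
(m1-m2)^2 = (7)^2 = 49.
s1^2+s2^2 = 1 + 9 = 10.
term1 = 49/40 = 1.225.
term2 = 0.5*ln(10/6.0) = 0.255413.
DB = 1.225 + 0.255413 = 1.4804

1.4804


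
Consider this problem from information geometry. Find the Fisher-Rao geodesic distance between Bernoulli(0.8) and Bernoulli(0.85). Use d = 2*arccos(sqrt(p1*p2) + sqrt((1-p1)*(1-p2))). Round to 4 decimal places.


Geodesic distance on Bernoulli manifold:
d(p1,p2) = 2*arccos(sqrt(p1*p2) + sqrt((1-p1)*(1-p2))).
sqrt(p1*p2) = sqrt(0.8*0.85) = 0.824621.
sqrt((1-p1)*(1-p2)) = sqrt(0.2*0.15) = 0.173205.
arg = 0.824621 + 0.173205 = 0.997826.
d = 2*arccos(0.997826) = 0.1319

0.1319


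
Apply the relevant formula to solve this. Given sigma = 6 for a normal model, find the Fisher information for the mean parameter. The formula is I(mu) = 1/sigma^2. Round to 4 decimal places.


The Fisher information for the mean of a normal distribution is I(mu) = 1/sigma^2.
sigma = 6, so sigma^2 = 36.
I(mu) = 1/36 = 0.0278

0.0278


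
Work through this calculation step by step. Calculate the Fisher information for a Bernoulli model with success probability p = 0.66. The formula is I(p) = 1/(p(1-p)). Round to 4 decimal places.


For Bernoulli(p), Fisher information is I(p) = 1/(p*(1-p)).
p = 0.66, 1-p = 0.34.
p*(1-p) = 0.2244.
I(p) = 1/0.2244 = 4.4563

4.4563


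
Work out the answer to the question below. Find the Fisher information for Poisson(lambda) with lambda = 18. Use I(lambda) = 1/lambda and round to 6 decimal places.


Fisher information for Poisson: I(lambda) = 1/lambda.
lambda = 18.
I(lambda) = 1/18 = 0.055556

0.055556


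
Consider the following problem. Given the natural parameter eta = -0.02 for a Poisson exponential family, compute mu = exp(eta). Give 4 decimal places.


Expectation parameter for Poisson exponential family:
mu = exp(eta).
eta = -0.02.
mu = exp(-0.02) = 0.9802

0.9802


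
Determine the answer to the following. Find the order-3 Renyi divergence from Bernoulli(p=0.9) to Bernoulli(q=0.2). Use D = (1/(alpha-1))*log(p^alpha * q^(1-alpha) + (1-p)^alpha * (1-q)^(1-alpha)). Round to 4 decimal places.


Renyi divergence of order alpha between Bernoulli distributions:
D = (1/(alpha-1))*log(p^alpha * q^(1-alpha) + (1-p)^alpha * (1-q)^(1-alpha)).
alpha = 3, p = 0.9, q = 0.2.
p^alpha * q^(1-alpha) = 0.9^3 * 0.2^-2 = 18.225.
(1-p)^alpha * (1-q)^(1-alpha) = 0.1^3 * 0.8^-2 = 0.001562.
sum = 18.225 + 0.001562 = 18.226562.
D = (1/2)*log(18.226562) = 1.4514

1.4514


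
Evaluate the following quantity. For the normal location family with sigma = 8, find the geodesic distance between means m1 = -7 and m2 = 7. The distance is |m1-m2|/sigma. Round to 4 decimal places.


On the fixed-variance normal subfamily, geodesic distance = |m1-m2|/sigma.
|-7 - 7| = 14.
sigma = 8.
d = 14/8 = 1.7500

1.7500


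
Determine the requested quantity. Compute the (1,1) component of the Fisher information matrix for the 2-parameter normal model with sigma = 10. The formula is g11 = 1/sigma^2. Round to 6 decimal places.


For the 2-parameter normal family, the Fisher metric has:
  g11 = 1/sigma^2, g22 = 2/sigma^2.
sigma = 10, sigma^2 = 100.
g11 = 0.010000

0.010000


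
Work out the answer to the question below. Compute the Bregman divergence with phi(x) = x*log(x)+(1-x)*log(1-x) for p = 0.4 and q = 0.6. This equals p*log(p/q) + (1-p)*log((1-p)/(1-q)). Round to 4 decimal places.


Bregman divergence with negative entropy generator:
D = p*log(p/q) + (1-p)*log((1-p)/(1-q)).
p = 0.4, q = 0.6.
p*log(p/q) = 0.4*log(0.4/0.6) = -0.162186.
(1-p)*log((1-p)/(1-q)) = 0.6*log(0.6/0.4) = 0.243279.
D = -0.162186 + 0.243279 = 0.0811

0.0811


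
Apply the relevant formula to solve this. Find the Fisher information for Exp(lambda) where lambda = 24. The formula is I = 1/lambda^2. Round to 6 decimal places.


Fisher information for exponential: I(lambda) = 1/lambda^2.
lambda = 24, lambda^2 = 576.
I = 1/576 = 0.001736

0.001736


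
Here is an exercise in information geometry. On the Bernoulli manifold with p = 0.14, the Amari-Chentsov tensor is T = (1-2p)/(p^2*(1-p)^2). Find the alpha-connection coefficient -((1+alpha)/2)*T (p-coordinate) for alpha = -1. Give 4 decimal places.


Skewness (Amari-Chentsov) tensor: T = (1-2p)/(p^2*(1-p)^2).
p = 0.14, 1-2p = 0.72, p^2 = 0.0196, (1-p)^2 = 0.7396.
T = 0.72/(0.0196 * 0.7396) = 49.668326.
In the p-coordinate, Gamma^(alpha) = Gamma^(0) - (alpha/2)*T with Gamma^(0) = (1/2)*g'(p) = -T/2,
so Gamma^(alpha) = -((1+alpha)/2)*T.
alpha = -1, -(1+alpha)/2 = 0.0.
Gamma = 0.0 * 49.668326 = 0.0000

0.0000


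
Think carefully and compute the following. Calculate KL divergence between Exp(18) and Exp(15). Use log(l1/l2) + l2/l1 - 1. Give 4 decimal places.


KL divergence for exponential family:
KL = log(l1/l2) + l2/l1 - 1.
log(18/15) = 0.182322.
15/18 = 0.833333.
KL = 0.182322 + 0.833333 - 1 = 0.0157

0.0157


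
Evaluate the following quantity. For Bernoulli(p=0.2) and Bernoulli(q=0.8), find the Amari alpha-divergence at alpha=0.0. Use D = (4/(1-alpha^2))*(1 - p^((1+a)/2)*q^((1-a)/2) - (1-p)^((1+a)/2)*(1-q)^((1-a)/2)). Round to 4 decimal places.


Amari alpha-divergence:
D = (4/(1-alpha^2))*(1 - p^((1+a)/2)*q^((1-a)/2) - (1-p)^((1+a)/2)*(1-q)^((1-a)/2)).
alpha = 0.0, p = 0.2, q = 0.8.
e1 = (1+alpha)/2 = 0.5, e2 = (1-alpha)/2 = 0.5.
t1 = p^e1 * q^e2 = 0.2^0.5 * 0.8^0.5 = 0.4.
t2 = (1-p)^e1 * (1-q)^e2 = 0.8^0.5 * 0.2^0.5 = 0.4.
4/(1-alpha^2) = 4.0.
D = 4.0*(1 - 0.4 - 0.4) = 0.8000

0.8000


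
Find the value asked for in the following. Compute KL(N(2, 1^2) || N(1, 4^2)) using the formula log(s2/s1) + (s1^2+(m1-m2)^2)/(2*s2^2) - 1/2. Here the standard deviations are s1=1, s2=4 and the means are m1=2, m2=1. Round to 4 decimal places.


KL divergence between normal distributions:
KL = log(s2/s1) + (s1^2 + (m1-m2)^2)/(2*s2^2) - 1/2.
log(4/1) = 1.386294.
(1^2 + (2-1)^2)/(2*4^2) = (1 + 1)/32 = 0.0625.
KL = 1.386294 + 0.0625 - 0.5 = 0.9488

0.9488


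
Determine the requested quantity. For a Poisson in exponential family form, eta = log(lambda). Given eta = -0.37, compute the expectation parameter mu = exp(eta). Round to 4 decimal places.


Expectation parameter for Poisson exponential family:
mu = exp(eta).
eta = -0.37.
mu = exp(-0.37) = 0.6907

0.6907


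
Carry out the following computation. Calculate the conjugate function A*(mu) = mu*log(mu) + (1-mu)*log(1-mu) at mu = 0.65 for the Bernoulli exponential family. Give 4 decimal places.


Legendre transform for Bernoulli:
A*(mu) = mu*log(mu) + (1-mu)*log(1-mu).
mu = 0.65, 1-mu = 0.35.
mu*log(mu) = 0.65*log(0.65) = -0.280009.
(1-mu)*log(1-mu) = 0.35*log(0.35) = -0.367438.
A* = -0.280009 + -0.367438 = -0.6474

-0.6474


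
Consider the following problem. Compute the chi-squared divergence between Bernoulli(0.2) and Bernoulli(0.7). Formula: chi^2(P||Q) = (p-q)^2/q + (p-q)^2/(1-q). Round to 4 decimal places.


Chi-squared divergence between Bernoulli distributions:
chi^2 = (p-q)^2/q + (p-q)^2/(1-q).
p = 0.2, q = 0.7, p-q = -0.5.
(p-q)^2 = 0.25.
term1 = 0.25/0.7 = 0.357143.
term2 = 0.25/0.3 = 0.833333.
chi^2 = 0.357143 + 0.833333 = 1.1905

1.1905


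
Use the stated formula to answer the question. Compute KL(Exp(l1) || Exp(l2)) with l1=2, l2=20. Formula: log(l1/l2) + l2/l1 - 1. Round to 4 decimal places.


KL divergence for exponential family:
KL = log(l1/l2) + l2/l1 - 1.
log(2/20) = -2.302585.
20/2 = 10.0.
KL = -2.302585 + 10.0 - 1 = 6.6974

6.6974


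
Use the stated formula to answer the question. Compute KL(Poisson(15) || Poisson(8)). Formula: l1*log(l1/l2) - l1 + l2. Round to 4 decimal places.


KL divergence for Poisson:
KL = l1*log(l1/l2) - l1 + l2.
l1 = 15, l2 = 8.
log(15/8) = 0.628609.
l1*log(l1/l2) = 15 * 0.628609 = 9.42913.
KL = 9.42913 - 15 + 8 = 2.4291

2.4291


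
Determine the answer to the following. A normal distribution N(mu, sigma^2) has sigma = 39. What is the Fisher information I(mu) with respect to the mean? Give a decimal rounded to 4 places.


The Fisher information for the mean of a normal distribution is I(mu) = 1/sigma^2.
sigma = 39, so sigma^2 = 1521.
I(mu) = 1/1521 = 0.0007

0.0007


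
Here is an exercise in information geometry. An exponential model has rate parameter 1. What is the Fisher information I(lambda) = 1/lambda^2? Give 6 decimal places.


Fisher information for exponential: I(lambda) = 1/lambda^2.
lambda = 1, lambda^2 = 1.
I = 1/1 = 1.000000

1.000000


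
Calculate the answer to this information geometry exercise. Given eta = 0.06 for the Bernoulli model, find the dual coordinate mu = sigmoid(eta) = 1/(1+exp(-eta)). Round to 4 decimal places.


Dual coordinate (expectation parameter) for Bernoulli:
mu = 1/(1+exp(-eta)).
eta = 0.06.
exp(-eta) = exp(-0.06) = 0.941765.
mu = 1/(1+0.941765) = 0.5150

0.5150


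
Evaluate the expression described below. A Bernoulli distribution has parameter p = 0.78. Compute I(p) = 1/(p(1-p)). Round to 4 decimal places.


For Bernoulli(p), Fisher information is I(p) = 1/(p*(1-p)).
p = 0.78, 1-p = 0.22.
p*(1-p) = 0.1716.
I(p) = 1/0.1716 = 5.8275

5.8275


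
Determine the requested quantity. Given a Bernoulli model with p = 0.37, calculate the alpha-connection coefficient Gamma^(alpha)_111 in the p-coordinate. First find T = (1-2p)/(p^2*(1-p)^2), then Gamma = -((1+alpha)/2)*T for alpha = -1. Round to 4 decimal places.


Skewness (Amari-Chentsov) tensor: T = (1-2p)/(p^2*(1-p)^2).
p = 0.37, 1-2p = 0.26, p^2 = 0.1369, (1-p)^2 = 0.3969.
T = 0.26/(0.1369 * 0.3969) = 4.785076.
In the p-coordinate, Gamma^(alpha) = Gamma^(0) - (alpha/2)*T with Gamma^(0) = (1/2)*g'(p) = -T/2,
so Gamma^(alpha) = -((1+alpha)/2)*T.
alpha = -1, -(1+alpha)/2 = 0.0.
Gamma = 0.0 * 4.785076 = 0.0000

0.0000


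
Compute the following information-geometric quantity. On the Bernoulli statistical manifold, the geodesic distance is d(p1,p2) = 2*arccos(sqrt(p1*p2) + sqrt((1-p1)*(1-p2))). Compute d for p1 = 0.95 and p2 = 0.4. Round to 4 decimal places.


Geodesic distance on Bernoulli manifold:
d(p1,p2) = 2*arccos(sqrt(p1*p2) + sqrt((1-p1)*(1-p2))).
sqrt(p1*p2) = sqrt(0.95*0.4) = 0.616441.
sqrt((1-p1)*(1-p2)) = sqrt(0.05*0.6) = 0.173205.
arg = 0.616441 + 0.173205 = 0.789646.
d = 2*arccos(0.789646) = 1.3211

1.3211


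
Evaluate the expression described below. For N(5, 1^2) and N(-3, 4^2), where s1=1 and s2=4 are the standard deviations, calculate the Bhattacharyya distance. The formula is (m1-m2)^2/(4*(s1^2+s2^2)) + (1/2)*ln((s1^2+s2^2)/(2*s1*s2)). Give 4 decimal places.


Bhattacharyya distance between two Gaussians:
DB = (m1-m2)^2/(4*(s1^2+s2^2)) + (1/2)*ln((s1^2+s2^2)/(2*s1*s2)).
(m1-m2)^2 = (8)^2 = 64.
s1^2+s2^2 = 1 + 16 = 17.
term1 = 64/68 = 0.941176.
term2 = 0.5*ln(17/8.0) = 0.376886.
DB = 0.941176 + 0.376886 = 1.3181

1.3181


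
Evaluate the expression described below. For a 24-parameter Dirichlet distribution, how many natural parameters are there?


Exponential family dimension calculation:
Dirichlet with 24 components has 24 natural parameters.

24


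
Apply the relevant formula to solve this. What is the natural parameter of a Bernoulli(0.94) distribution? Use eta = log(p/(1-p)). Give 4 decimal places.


Natural parameter for Bernoulli: eta = log(p/(1-p)).
p = 0.94, 1-p = 0.06.
p/(1-p) = 15.666667.
eta = log(15.666667) = 2.7515

2.7515


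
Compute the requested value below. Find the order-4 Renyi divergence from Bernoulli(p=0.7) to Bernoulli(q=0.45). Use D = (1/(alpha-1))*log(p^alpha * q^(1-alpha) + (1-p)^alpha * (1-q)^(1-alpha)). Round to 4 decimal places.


Renyi divergence of order alpha between Bernoulli distributions:
D = (1/(alpha-1))*log(p^alpha * q^(1-alpha) + (1-p)^alpha * (1-q)^(1-alpha)).
alpha = 4, p = 0.7, q = 0.45.
p^alpha * q^(1-alpha) = 0.7^4 * 0.45^-3 = 2.634842.
(1-p)^alpha * (1-q)^(1-alpha) = 0.3^4 * 0.55^-3 = 0.048685.
sum = 2.634842 + 0.048685 = 2.683527.
D = (1/3)*log(2.683527) = 0.3290

0.3290


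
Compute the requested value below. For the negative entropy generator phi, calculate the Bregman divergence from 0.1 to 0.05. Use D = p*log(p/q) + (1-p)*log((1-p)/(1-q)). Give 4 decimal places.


Bregman divergence with negative entropy generator:
D = p*log(p/q) + (1-p)*log((1-p)/(1-q)).
p = 0.1, q = 0.05.
p*log(p/q) = 0.1*log(0.1/0.05) = 0.069315.
(1-p)*log((1-p)/(1-q)) = 0.9*log(0.9/0.95) = -0.04866.
D = 0.069315 + -0.04866 = 0.0207

0.0207


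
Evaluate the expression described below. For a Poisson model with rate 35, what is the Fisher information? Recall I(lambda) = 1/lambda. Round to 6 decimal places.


Fisher information for Poisson: I(lambda) = 1/lambda.
lambda = 35.
I(lambda) = 1/35 = 0.028571

0.028571


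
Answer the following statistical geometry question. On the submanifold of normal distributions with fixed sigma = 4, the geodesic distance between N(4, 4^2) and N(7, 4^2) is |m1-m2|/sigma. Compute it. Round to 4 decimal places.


On the fixed-variance normal subfamily, geodesic distance = |m1-m2|/sigma.
|4 - 7| = 3.
sigma = 4.
d = 3/4 = 0.7500

0.7500


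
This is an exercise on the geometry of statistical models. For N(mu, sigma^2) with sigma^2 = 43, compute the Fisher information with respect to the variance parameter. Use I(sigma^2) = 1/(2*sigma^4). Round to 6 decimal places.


Fisher information for variance: I(sigma^2) = 1/(2*sigma^4).
sigma^2 = 43, so sigma^4 = 1849.
I = 1/(2*1849) = 1/3698 = 0.000270

0.000270


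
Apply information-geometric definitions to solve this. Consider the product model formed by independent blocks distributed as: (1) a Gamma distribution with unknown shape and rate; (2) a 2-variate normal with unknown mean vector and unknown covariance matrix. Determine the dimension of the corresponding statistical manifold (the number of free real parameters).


The dimension of a statistical manifold equals the number of free
(independent) real parameters of the model. For a product of independent
blocks the parameter counts add.
- Gamma (shape, rate): 2.
- 2-variate normal: 2 (mean) + 2*3/2 = 3 (symmetric covariance) = 5.
Total = 2 + 5 = 7.
Dimension = 7

7


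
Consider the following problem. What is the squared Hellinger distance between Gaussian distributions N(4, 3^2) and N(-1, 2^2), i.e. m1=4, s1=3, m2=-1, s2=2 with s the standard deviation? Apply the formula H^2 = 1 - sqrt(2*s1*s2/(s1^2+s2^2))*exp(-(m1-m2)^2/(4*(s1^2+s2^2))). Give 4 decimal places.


Squared Hellinger distance for Gaussians:
H^2 = 1 - sqrt(2*s1*s2/(s1^2+s2^2)) * exp(-(m1-m2)^2/(4*(s1^2+s2^2))).
s1^2 = 9, s2^2 = 4, s1^2+s2^2 = 13.
sqrt(2*3*2/(13)) = 0.960769.
(m1-m2)^2 = (5)^2 = 25.
exp(-25/(4*13)) = exp(-0.480769) = 0.618308.
H^2 = 1 - 0.960769*0.618308 = 0.4059

0.4059


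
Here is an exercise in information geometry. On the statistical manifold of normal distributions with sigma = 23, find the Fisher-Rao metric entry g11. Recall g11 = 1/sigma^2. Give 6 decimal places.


For the 2-parameter normal family, the Fisher metric has:
  g11 = 1/sigma^2, g22 = 2/sigma^2.
sigma = 23, sigma^2 = 529.
g11 = 0.001890

0.001890


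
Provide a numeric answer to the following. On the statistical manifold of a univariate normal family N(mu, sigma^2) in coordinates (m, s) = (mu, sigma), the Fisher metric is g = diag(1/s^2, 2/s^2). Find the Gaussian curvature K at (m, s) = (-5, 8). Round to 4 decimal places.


The metric has the form g = (A dm^2 + B ds^2)/s^2 with A = 1, B = 2.
Substitute u = sqrt(A/B)*m: g = B*(du^2 + ds^2)/s^2, i.e. B times the
Poincare upper half-plane metric, which has constant Gaussian curvature -1.
Scaling a 2D metric by a constant c divides the Gaussian curvature by c,
so K = -1/B = -1/(2) = -0.5000 everywhere (the point (m, s) = (-5, 8) is irrelevant:
the curvature is constant).
The requested Gaussian curvature is K = -0.5000.

-0.5000


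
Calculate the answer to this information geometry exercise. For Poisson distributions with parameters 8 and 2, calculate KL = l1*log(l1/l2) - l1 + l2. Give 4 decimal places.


KL divergence for Poisson:
KL = l1*log(l1/l2) - l1 + l2.
l1 = 8, l2 = 2.
log(8/2) = 1.386294.
l1*log(l1/l2) = 8 * 1.386294 = 11.090355.
KL = 11.090355 - 8 + 2 = 5.0904

5.0904


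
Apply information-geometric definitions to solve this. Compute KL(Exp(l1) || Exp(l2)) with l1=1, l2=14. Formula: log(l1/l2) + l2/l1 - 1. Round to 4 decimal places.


KL divergence for exponential family:
KL = log(l1/l2) + l2/l1 - 1.
log(1/14) = -2.639057.
14/1 = 14.0.
KL = -2.639057 + 14.0 - 1 = 10.3609

10.3609


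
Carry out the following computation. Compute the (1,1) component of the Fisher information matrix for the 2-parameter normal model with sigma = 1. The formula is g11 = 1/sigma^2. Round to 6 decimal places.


For the 2-parameter normal family, the Fisher metric has:
  g11 = 1/sigma^2, g22 = 2/sigma^2.
sigma = 1, sigma^2 = 1.
g11 = 1.000000

1.000000


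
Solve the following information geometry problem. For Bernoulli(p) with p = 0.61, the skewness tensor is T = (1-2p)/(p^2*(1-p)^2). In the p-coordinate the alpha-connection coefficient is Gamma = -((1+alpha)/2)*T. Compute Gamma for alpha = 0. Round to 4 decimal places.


Skewness (Amari-Chentsov) tensor: T = (1-2p)/(p^2*(1-p)^2).
p = 0.61, 1-2p = -0.22, p^2 = 0.3721, (1-p)^2 = 0.1521.
T = -0.22/(0.3721 * 0.1521) = -3.887172.
In the p-coordinate, Gamma^(alpha) = Gamma^(0) - (alpha/2)*T with Gamma^(0) = (1/2)*g'(p) = -T/2,
so Gamma^(alpha) = -((1+alpha)/2)*T.
alpha = 0, -(1+alpha)/2 = -0.5.
Gamma = -0.5 * -3.887172 = 1.9436

1.9436


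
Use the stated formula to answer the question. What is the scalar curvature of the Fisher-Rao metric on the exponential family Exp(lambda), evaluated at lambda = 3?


This family has a single free parameter, so its statistical manifold
is 1-dimensional. The Riemann curvature tensor of any 1-dimensional
Riemannian manifold vanishes identically, so R = 0.

0


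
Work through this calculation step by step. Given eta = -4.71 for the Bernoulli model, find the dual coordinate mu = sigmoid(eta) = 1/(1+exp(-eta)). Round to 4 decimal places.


Dual coordinate (expectation parameter) for Bernoulli:
mu = 1/(1+exp(-eta)).
eta = -4.71.
exp(-eta) = exp(4.71) = 111.05216.
mu = 1/(1+111.05216) = 0.0089

0.0089


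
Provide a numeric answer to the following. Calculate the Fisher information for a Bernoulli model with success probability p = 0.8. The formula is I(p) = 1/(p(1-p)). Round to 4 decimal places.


For Bernoulli(p), Fisher information is I(p) = 1/(p*(1-p)).
p = 0.8, 1-p = 0.2.
p*(1-p) = 0.16.
I(p) = 1/0.16 = 6.2500

6.2500


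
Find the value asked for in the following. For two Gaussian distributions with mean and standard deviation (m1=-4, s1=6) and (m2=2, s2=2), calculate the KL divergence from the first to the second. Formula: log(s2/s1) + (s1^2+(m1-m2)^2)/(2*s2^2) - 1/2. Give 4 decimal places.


KL divergence between normal distributions:
KL = log(s2/s1) + (s1^2 + (m1-m2)^2)/(2*s2^2) - 1/2.
log(2/6) = -1.098612.
(6^2 + (-4-2)^2)/(2*2^2) = (36 + 36)/8 = 9.0.
KL = -1.098612 + 9.0 - 0.5 = 7.4014

7.4014
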